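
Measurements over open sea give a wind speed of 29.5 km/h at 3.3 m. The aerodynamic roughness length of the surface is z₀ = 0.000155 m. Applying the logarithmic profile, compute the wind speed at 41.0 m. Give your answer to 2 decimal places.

Log law: V(z) ∝ ln(z/z₀), so V₂/V₁ = ln(z₂/z₀) / ln(z₁/z₀).
ln(41.0/0.000155) = 12.4857, ln(3.3/0.000155) = 9.9660
V₂ = 29.5 × 12.4857/9.9660 = 29.5 × 1.2528 = 36.9583 km/h

36.96 km/h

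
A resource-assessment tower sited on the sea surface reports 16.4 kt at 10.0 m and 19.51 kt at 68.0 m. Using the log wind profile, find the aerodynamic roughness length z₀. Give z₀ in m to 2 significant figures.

Log law: V(z) ∝ ln(z/z₀). With r = V₁/V₂ = 16.4/19.51 = 0.84059,
r · ln(z₂/z₀) = ln(z₁/z₀) ⇒ ln z₀ = (ln z₁ − r·ln z₂)/(1 − r)
ln z₀ = (2.30259 − 0.84059×4.21951) / 0.15941 = -7.8059
z₀ = exp(-7.8059) = 0.0004073 m

z₀ ≈ 0.00041 m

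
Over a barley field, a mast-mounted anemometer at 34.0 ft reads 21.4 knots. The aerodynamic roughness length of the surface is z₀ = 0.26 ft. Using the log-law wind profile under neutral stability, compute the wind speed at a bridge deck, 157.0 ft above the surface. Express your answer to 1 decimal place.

Log law: V(z) ∝ ln(z/z₀), so V₂/V₁ = ln(z₂/z₀) / ln(z₁/z₀).
ln(157.0/0.26) = 6.4033, ln(34.0/0.26) = 4.8734
V₂ = 21.4 × 6.4033/4.8734 = 21.4 × 1.3139 = 28.1180 knots

28.1 knots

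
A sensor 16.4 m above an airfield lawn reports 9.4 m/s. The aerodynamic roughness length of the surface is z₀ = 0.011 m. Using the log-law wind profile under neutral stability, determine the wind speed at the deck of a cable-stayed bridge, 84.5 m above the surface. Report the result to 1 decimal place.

Log law: V(z) ∝ ln(z/z₀), so V₂/V₁ = ln(z₂/z₀) / ln(z₁/z₀).
ln(84.5/0.011) = 8.9466, ln(16.4/0.011) = 7.3071
V₂ = 9.4 × 8.9466/7.3071 = 9.4 × 1.2244 = 11.5090 m/s

11.5 m/s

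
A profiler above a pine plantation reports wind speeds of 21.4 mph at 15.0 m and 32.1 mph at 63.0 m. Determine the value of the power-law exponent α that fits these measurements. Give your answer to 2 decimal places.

Power law: V₂/V₁ = (z₂/z₁)^α ⇒ α = ln(V₂/V₁) / ln(z₂/z₁)
α = ln(32.1/21.4) / ln(63.0/15.0) = ln(1.5000) / ln(4.2000)
  = 0.40547 / 1.43508 = 0.28254

α ≈ 0.28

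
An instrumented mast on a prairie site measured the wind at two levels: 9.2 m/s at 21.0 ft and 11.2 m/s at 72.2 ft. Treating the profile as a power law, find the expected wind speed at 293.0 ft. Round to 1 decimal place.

14.0 m/s

First find α: α = ln(V₂/V₁)/ln(z₂/z₁) = ln(11.2/9.2)/ln(72.2/21.0) = 0.19671/1.23492 = 0.1593
Extrapolate from 72.2 ft to 293.0 ft: V₃ = 11.2 × (293.0/72.2)^0.1593 = 11.2 × 1.2500 = 13.9997 m/s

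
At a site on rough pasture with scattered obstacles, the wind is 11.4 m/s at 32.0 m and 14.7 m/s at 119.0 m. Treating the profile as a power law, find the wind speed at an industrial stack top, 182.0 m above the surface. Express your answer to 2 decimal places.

First find α: α = ln(V₂/V₁)/ln(z₂/z₁) = ln(14.7/11.4)/ln(119.0/32.0) = 0.25423/1.31339 = 0.1936
Extrapolate from 119.0 m to 182.0 m: V₃ = 14.7 × (182.0/119.0)^0.1936 = 14.7 × 1.0857 = 15.9601 m/s

15.96 m/s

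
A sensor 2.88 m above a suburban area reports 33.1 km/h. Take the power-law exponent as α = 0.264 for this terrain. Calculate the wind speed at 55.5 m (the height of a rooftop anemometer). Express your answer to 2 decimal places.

Power-law profile: V₂ = V₁ · (z₂/z₁)^α
V₂ = 33.1 × (55.5/2.88)^0.264 = 33.1 × (19.2708)^0.264
    = 33.1 × 2.1838 = 72.2839 km/h

72.28 km/h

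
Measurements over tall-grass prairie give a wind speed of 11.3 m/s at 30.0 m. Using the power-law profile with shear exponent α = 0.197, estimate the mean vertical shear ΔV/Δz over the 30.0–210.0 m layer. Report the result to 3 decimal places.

Power law: V₂ = V₁ · (z₂/z₁)^α = 11.3 × (7.0000)^0.197 = 16.5792 m/s
ΔV/Δz = (16.5792 − 11.3)/(210.0 − 30.0) = 5.2792/180.0000 = 0.02933 m/s/m

0.029 m/s/m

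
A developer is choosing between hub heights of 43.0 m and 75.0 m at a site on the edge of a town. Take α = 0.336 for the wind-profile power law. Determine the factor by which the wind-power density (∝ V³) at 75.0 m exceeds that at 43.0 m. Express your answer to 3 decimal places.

1.752

Speed ratio: V_B/V_A = (z_B/z_A)^α = (75.0/43.0)^0.336 = (1.7442)^0.336 = 1.20552
Power-density ratio: P_B/P_A = (V_B/V_A)³ = (1.20552)³ = 1.75197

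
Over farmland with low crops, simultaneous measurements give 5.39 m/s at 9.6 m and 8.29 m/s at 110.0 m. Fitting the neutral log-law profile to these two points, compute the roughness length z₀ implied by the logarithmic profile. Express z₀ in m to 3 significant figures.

Log law: V(z) ∝ ln(z/z₀). With r = V₁/V₂ = 5.39/8.29 = 0.65018,
r · ln(z₂/z₀) = ln(z₁/z₀) ⇒ ln z₀ = (ln z₁ − r·ln z₂)/(1 − r)
ln z₀ = (2.26176 − 0.65018×4.70048) / 0.34982 = -2.2709
z₀ = exp(-2.2709) = 0.1032 m

z₀ ≈ 0.103 m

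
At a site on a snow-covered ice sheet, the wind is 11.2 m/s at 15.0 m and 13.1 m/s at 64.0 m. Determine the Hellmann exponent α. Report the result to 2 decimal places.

α ≈ 0.11

Power law: V₂/V₁ = (z₂/z₁)^α ⇒ α = ln(V₂/V₁) / ln(z₂/z₁)
α = ln(13.1/11.2) / ln(64.0/15.0) = ln(1.1696) / ln(4.2667)
  = 0.15670 / 1.45083 = 0.10801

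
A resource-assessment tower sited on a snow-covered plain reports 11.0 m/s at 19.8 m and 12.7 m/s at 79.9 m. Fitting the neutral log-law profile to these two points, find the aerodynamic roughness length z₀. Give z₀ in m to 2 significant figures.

Log law: V(z) ∝ ln(z/z₀). With r = V₁/V₂ = 11.0/12.7 = 0.86614,
r · ln(z₂/z₀) = ln(z₁/z₀) ⇒ ln z₀ = (ln z₁ − r·ln z₂)/(1 − r)
ln z₀ = (2.98568 − 0.86614×4.38078) / 0.13386 = -6.0414
z₀ = exp(-6.0414) = 0.002378 m

z₀ ≈ 0.0024 m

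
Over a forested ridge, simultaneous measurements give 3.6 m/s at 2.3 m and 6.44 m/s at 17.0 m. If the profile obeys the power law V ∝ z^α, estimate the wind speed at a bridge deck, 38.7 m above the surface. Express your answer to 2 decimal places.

8.18 m/s

First find α: α = ln(V₂/V₁)/ln(z₂/z₁) = ln(6.44/3.6)/ln(17.0/2.3) = 0.58159/2.00030 = 0.2908
Extrapolate from 17.0 m to 38.7 m: V₃ = 6.44 × (38.7/17.0)^0.2908 = 6.44 × 1.2702 = 8.1801 m/s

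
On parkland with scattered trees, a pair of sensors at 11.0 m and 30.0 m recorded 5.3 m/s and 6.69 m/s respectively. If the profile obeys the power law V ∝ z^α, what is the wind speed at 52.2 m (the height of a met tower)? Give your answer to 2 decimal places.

7.61 m/s

First find α: α = ln(V₂/V₁)/ln(z₂/z₁) = ln(6.69/5.3)/ln(30.0/11.0) = 0.23291/1.00330 = 0.2321
Extrapolate from 30.0 m to 52.2 m: V₃ = 6.69 × (52.2/30.0)^0.2321 = 6.69 × 1.1372 = 7.6079 m/s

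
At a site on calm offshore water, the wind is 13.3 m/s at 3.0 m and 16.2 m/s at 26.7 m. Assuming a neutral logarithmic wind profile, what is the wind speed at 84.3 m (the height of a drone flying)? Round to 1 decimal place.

17.7 m/s

Log law: V ∝ ln(z/z₀). From the pair, with r = V₁/V₂ = 0.82099,
ln z₀ = (ln z₁ − r·ln z₂)/(1 − r) = (1.0986 − 0.82099×3.2847)/0.17901 = -8.9271 → z₀ = 0.0001327 m
V₃ = V₁ · ln(z₃/z₀)/ln(z₁/z₀) = 13.3 × 13.3615/10.0257 = 17.7252 m/s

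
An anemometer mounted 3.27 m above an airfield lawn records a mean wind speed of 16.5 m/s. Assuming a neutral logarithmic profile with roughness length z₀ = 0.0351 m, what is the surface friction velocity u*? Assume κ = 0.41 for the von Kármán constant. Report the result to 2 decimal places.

Log law: V(z) = (u*/κ) · ln(z/z₀) ⇒ u* = κ · V / ln(z/z₀)
u* = 0.41 × 16.5 / ln(3.27/0.0351) = 0.41 × 16.5 / 4.5343
   = 6.7650 / 4.5343 = 1.4919 m/s

u* ≈ 1.49 m/s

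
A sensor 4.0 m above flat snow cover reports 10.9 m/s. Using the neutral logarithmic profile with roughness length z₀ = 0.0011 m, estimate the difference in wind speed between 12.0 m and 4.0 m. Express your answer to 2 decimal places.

1.46 m/s

Log law: V₂ = V₁ · ln(z₂/z₀)/ln(z₁/z₀) = 10.9 × 9.2974/8.1987 = 12.3606 m/s
ΔV = 12.3606 − 10.9 = 1.4606 m/s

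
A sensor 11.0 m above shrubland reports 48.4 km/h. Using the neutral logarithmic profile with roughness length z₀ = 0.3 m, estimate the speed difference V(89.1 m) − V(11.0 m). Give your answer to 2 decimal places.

Log law: V₂ = V₁ · ln(z₂/z₀)/ln(z₁/z₀) = 48.4 × 5.6937/3.6019 = 76.5094 km/h
ΔV = 76.5094 − 48.4 = 28.1094 km/h

28.11 km/h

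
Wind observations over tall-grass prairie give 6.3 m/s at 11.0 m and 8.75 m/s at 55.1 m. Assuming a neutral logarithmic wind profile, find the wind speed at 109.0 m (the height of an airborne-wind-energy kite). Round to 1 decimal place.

9.8 m/s

Log law: V ∝ ln(z/z₀). From the pair, with r = V₁/V₂ = 0.72000,
ln z₀ = (ln z₁ − r·ln z₂)/(1 − r) = (2.3979 − 0.72000×4.0091)/0.28000 = -1.7453 → z₀ = 0.1746 m
V₃ = V₁ · ln(z₃/z₀)/ln(z₁/z₀) = 6.3 × 6.4367/4.1432 = 9.7873 m/s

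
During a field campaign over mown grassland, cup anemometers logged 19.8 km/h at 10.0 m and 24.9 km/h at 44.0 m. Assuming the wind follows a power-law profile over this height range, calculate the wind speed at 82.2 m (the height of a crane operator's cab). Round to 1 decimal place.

First find α: α = ln(V₂/V₁)/ln(z₂/z₁) = ln(24.9/19.8)/ln(44.0/10.0) = 0.22919/1.48160 = 0.1547
Extrapolate from 44.0 m to 82.2 m: V₃ = 24.9 × (82.2/44.0)^0.1547 = 24.9 × 1.1015 = 27.4274 km/h

27.4 km/h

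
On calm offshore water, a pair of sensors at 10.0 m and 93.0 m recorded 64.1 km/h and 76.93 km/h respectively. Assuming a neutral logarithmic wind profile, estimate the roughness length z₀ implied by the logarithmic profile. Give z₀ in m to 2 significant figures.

Log law: V(z) ∝ ln(z/z₀). With r = V₁/V₂ = 64.1/76.93 = 0.83323,
r · ln(z₂/z₀) = ln(z₁/z₀) ⇒ ln z₀ = (ln z₁ − r·ln z₂)/(1 − r)
ln z₀ = (2.30259 − 0.83323×4.53260) / 0.16677 = -8.8388
z₀ = exp(-8.8388) = 0.0001450 m

z₀ ≈ 0.00014 m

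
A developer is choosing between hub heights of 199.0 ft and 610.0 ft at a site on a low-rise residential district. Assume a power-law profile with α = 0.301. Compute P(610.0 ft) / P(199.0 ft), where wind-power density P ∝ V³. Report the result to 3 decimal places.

2.750

Speed ratio: V_B/V_A = (z_B/z_A)^α = (610.0/199.0)^0.301 = (3.0653)^0.301 = 1.40097
Power-density ratio: P_B/P_A = (V_B/V_A)³ = (1.40097)³ = 2.74972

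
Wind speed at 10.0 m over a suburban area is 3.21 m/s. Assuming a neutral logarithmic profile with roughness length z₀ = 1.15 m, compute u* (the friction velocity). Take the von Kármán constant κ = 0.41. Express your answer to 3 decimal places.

Log law: V(z) = (u*/κ) · ln(z/z₀) ⇒ u* = κ · V / ln(z/z₀)
u* = 0.41 × 3.21 / ln(10.0/1.15) = 0.41 × 3.21 / 2.1628
   = 1.3161 / 2.1628 = 0.6085 m/s

u* ≈ 0.609 m/s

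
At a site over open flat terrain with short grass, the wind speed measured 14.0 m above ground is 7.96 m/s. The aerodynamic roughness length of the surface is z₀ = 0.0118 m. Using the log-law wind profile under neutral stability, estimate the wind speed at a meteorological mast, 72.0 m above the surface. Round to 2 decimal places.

Log law: V(z) ∝ ln(z/z₀), so V₂/V₁ = ln(z₂/z₀) / ln(z₁/z₀).
ln(72.0/0.0118) = 8.7163, ln(14.0/0.0118) = 7.0787
V₂ = 7.96 × 8.7163/7.0787 = 7.96 × 1.2313 = 9.8015 m/s

9.80 m/s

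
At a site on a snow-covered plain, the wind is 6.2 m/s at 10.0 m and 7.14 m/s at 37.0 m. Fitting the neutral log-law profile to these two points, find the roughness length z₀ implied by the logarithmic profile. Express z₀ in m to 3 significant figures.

Log law: V(z) ∝ ln(z/z₀). With r = V₁/V₂ = 6.2/7.14 = 0.86835,
r · ln(z₂/z₀) = ln(z₁/z₀) ⇒ ln z₀ = (ln z₁ − r·ln z₂)/(1 − r)
ln z₀ = (2.30259 − 0.86835×3.61092) / 0.13165 = -6.3268
z₀ = exp(-6.3268) = 0.001788 m

z₀ ≈ 0.00179 m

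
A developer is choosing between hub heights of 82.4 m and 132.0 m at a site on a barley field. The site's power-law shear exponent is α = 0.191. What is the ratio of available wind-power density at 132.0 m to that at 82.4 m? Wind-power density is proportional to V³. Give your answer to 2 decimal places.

1.31

Speed ratio: V_B/V_A = (z_B/z_A)^α = (132.0/82.4)^0.191 = (1.6019)^0.191 = 1.09418
Power-density ratio: P_B/P_A = (V_B/V_A)³ = (1.09418)³ = 1.30997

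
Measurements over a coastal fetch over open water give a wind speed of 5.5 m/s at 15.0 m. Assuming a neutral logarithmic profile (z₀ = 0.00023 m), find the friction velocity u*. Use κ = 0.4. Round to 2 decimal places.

Log law: V(z) = (u*/κ) · ln(z/z₀) ⇒ u* = κ · V / ln(z/z₀)
u* = 0.4 × 5.5 / ln(15.0/0.00023) = 0.4 × 5.5 / 11.0855
   = 2.2000 / 11.0855 = 0.1985 m/s

u* ≈ 0.20 m/s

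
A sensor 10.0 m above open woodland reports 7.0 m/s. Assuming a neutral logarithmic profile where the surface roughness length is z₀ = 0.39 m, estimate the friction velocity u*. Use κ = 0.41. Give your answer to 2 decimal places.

Log law: V(z) = (u*/κ) · ln(z/z₀) ⇒ u* = κ · V / ln(z/z₀)
u* = 0.41 × 7.0 / ln(10.0/0.39) = 0.41 × 7.0 / 3.2442
   = 2.8700 / 3.2442 = 0.8847 m/s

u* ≈ 0.88 m/s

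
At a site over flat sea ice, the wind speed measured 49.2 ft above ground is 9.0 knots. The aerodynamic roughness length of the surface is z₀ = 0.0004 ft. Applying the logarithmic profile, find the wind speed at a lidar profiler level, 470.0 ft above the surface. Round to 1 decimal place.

10.7 knots

Log law: V(z) ∝ ln(z/z₀), so V₂/V₁ = ln(z₂/z₀) / ln(z₁/z₀).
ln(470.0/0.0004) = 13.9768, ln(49.2/0.0004) = 11.7199
V₂ = 9.0 × 13.9768/11.7199 = 9.0 × 1.1926 = 10.7331 knots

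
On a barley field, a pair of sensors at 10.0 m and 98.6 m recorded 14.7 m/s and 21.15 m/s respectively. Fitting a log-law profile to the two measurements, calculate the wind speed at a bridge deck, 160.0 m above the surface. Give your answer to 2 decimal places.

22.51 m/s

Log law: V ∝ ln(z/z₀). From the pair, with r = V₁/V₂ = 0.69504,
ln z₀ = (ln z₁ − r·ln z₂)/(1 − r) = (2.3026 − 0.69504×4.5911)/0.30496 = -2.9130 → z₀ = 0.05431 m
V₃ = V₁ · ln(z₃/z₀)/ln(z₁/z₀) = 14.7 × 7.9882/5.2156 = 22.5144 m/s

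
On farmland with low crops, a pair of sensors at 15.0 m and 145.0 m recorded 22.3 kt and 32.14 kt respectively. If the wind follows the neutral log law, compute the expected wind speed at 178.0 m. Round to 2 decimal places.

Log law: V ∝ ln(z/z₀). From the pair, with r = V₁/V₂ = 0.69384,
ln z₀ = (ln z₁ − r·ln z₂)/(1 − r) = (2.7081 − 0.69384×4.9767)/0.30616 = -2.4334 → z₀ = 0.08774 m
V₃ = V₁ · ln(z₃/z₀)/ln(z₁/z₀) = 22.3 × 7.6152/5.1414 = 33.0294 kt

33.03 kt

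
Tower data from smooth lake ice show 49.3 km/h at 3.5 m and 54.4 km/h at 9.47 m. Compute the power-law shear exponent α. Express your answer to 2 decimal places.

Power law: V₂/V₁ = (z₂/z₁)^α ⇒ α = ln(V₂/V₁) / ln(z₂/z₁)
α = ln(54.4/49.3) / ln(9.47/3.5) = ln(1.1034) / ln(2.7057)
  = 0.09844 / 0.99537 = 0.09890

α ≈ 0.10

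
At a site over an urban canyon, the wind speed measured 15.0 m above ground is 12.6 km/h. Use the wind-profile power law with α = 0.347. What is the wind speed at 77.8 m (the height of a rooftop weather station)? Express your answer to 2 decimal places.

Power-law profile: V₂ = V₁ · (z₂/z₁)^α
V₂ = 12.6 × (77.8/15.0)^0.347 = 12.6 × (5.1867)^0.347
    = 12.6 × 1.7704 = 22.3068 km/h

22.31 km/h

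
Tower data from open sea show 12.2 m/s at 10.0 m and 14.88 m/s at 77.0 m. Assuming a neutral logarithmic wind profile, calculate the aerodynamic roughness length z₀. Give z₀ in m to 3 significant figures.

Log law: V(z) ∝ ln(z/z₀). With r = V₁/V₂ = 12.2/14.88 = 0.81989,
r · ln(z₂/z₀) = ln(z₁/z₀) ⇒ ln z₀ = (ln z₁ − r·ln z₂)/(1 − r)
ln z₀ = (2.30259 − 0.81989×4.34381) / 0.18011 = -6.9895
z₀ = exp(-6.9895) = 0.0009215 m

z₀ ≈ 0.000921 m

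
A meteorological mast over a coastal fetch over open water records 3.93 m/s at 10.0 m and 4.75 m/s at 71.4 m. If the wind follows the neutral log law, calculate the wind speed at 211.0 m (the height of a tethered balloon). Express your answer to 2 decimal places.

Log law: V ∝ ln(z/z₀). From the pair, with r = V₁/V₂ = 0.82737,
ln z₀ = (ln z₁ − r·ln z₂)/(1 − r) = (2.3026 − 0.82737×4.2683)/0.17263 = -7.1185 → z₀ = 0.0008100 m
V₃ = V₁ · ln(z₃/z₀)/ln(z₁/z₀) = 3.93 × 12.4703/9.4210 = 5.2020 m/s

5.20 m/s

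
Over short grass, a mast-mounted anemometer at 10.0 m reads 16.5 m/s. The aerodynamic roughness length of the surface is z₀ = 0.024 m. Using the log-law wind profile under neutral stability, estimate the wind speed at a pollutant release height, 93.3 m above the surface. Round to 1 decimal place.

22.6 m/s

Log law: V(z) ∝ ln(z/z₀), so V₂/V₁ = ln(z₂/z₀) / ln(z₁/z₀).
ln(93.3/0.024) = 8.2655, ln(10.0/0.024) = 6.0323
V₂ = 16.5 × 8.2655/6.0323 = 16.5 × 1.3702 = 22.6085 m/s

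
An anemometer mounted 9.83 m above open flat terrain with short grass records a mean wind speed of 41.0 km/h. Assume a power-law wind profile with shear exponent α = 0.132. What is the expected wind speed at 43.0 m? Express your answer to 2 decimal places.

Power-law profile: V₂ = V₁ · (z₂/z₁)^α
V₂ = 41.0 × (43.0/9.83)^0.132 = 41.0 × (4.3744)^0.132
    = 41.0 × 1.2151 = 49.8178 km/h

49.82 km/h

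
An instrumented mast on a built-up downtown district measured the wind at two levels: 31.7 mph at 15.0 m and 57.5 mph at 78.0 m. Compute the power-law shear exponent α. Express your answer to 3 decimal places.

Power law: V₂/V₁ = (z₂/z₁)^α ⇒ α = ln(V₂/V₁) / ln(z₂/z₁)
α = ln(57.5/31.7) / ln(78.0/15.0) = ln(1.8139) / ln(5.2000)
  = 0.59547 / 1.64866 = 0.36118

α ≈ 0.361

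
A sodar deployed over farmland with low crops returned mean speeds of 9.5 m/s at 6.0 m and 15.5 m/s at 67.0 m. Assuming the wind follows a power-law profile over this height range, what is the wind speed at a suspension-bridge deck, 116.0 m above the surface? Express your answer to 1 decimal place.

17.3 m/s

First find α: α = ln(V₂/V₁)/ln(z₂/z₁) = ln(15.5/9.5)/ln(67.0/6.0) = 0.48955/2.41293 = 0.2029
Extrapolate from 67.0 m to 116.0 m: V₃ = 15.5 × (116.0/67.0)^0.2029 = 15.5 × 1.1178 = 17.3259 m/s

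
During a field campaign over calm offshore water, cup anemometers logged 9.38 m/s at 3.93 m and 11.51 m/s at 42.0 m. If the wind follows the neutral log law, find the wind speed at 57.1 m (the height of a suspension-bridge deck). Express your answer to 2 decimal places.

Log law: V ∝ ln(z/z₀). From the pair, with r = V₁/V₂ = 0.81494,
ln z₀ = (ln z₁ − r·ln z₂)/(1 − r) = (1.3686 − 0.81494×3.7377)/0.18506 = -9.0640 → z₀ = 0.0001158 m
V₃ = V₁ · ln(z₃/z₀)/ln(z₁/z₀) = 9.38 × 13.1088/10.4326 = 11.7861 m/s

11.79 m/s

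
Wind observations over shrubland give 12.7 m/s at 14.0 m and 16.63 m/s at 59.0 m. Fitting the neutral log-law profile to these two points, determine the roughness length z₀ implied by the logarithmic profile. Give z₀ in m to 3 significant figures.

Log law: V(z) ∝ ln(z/z₀). With r = V₁/V₂ = 12.7/16.63 = 0.76368,
r · ln(z₂/z₀) = ln(z₁/z₀) ⇒ ln z₀ = (ln z₁ − r·ln z₂)/(1 − r)
ln z₀ = (2.63906 − 0.76368×4.07754) / 0.23632 = -2.0095
z₀ = exp(-2.0095) = 0.1341 m

z₀ ≈ 0.134 m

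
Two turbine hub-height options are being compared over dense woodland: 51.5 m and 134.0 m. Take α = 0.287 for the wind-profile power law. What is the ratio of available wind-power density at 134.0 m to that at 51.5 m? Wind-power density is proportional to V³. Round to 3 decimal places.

Speed ratio: V_B/V_A = (z_B/z_A)^α = (134.0/51.5)^0.287 = (2.6019)^0.287 = 1.31580
Power-density ratio: P_B/P_A = (V_B/V_A)³ = (1.31580)³ = 2.27809

2.278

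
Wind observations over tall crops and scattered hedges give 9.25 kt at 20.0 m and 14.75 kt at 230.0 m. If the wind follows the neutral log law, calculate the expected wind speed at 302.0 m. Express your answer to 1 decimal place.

15.4 kt

Log law: V ∝ ln(z/z₀). From the pair, with r = V₁/V₂ = 0.62712,
ln z₀ = (ln z₁ − r·ln z₂)/(1 − r) = (2.9957 − 0.62712×5.4381)/0.37288 = -1.1119 → z₀ = 0.3289 m
V₃ = V₁ · ln(z₃/z₀)/ln(z₁/z₀) = 9.25 × 6.8223/4.1076 = 15.3633 kt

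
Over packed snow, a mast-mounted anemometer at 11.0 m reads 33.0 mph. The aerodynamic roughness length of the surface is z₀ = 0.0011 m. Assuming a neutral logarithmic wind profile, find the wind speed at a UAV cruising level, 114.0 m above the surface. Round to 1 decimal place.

41.4 mph

Log law: V(z) ∝ ln(z/z₀), so V₂/V₁ = ln(z₂/z₀) / ln(z₁/z₀).
ln(114.0/0.0011) = 11.5486, ln(11.0/0.0011) = 9.2103
V₂ = 33.0 × 11.5486/9.2103 = 33.0 × 1.2539 = 41.3780 mph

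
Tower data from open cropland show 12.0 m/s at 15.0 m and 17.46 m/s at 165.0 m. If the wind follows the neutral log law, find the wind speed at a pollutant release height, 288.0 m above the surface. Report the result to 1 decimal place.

18.7 m/s

Log law: V ∝ ln(z/z₀). From the pair, with r = V₁/V₂ = 0.68729,
ln z₀ = (ln z₁ − r·ln z₂)/(1 − r) = (2.7081 − 0.68729×5.1059)/0.31271 = -2.5620 → z₀ = 0.07715 m
V₃ = V₁ · ln(z₃/z₀)/ln(z₁/z₀) = 12.0 × 8.2250/5.2701 = 18.7283 m/s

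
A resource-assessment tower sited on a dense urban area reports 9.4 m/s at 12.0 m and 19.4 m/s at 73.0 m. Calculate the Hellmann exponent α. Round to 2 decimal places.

Power law: V₂/V₁ = (z₂/z₁)^α ⇒ α = ln(V₂/V₁) / ln(z₂/z₁)
α = ln(19.4/9.4) / ln(73.0/12.0) = ln(2.0638) / ln(6.0833)
  = 0.72456 / 1.80555 = 0.40130

α ≈ 0.40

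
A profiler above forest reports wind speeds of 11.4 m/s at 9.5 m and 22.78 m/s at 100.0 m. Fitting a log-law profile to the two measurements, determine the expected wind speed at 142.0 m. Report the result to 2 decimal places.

24.48 m/s

Log law: V ∝ ln(z/z₀). From the pair, with r = V₁/V₂ = 0.50044,
ln z₀ = (ln z₁ − r·ln z₂)/(1 − r) = (2.2513 − 0.50044×4.6052)/0.49956 = -0.1067 → z₀ = 0.8988 m
V₃ = V₁ · ln(z₃/z₀)/ln(z₁/z₀) = 11.4 × 5.0626/2.3580 = 24.4753 m/s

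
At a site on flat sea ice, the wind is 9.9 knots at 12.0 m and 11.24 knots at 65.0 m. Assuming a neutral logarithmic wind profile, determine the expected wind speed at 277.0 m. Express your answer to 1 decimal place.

12.4 knots

Log law: V ∝ ln(z/z₀). From the pair, with r = V₁/V₂ = 0.88078,
ln z₀ = (ln z₁ − r·ln z₂)/(1 − r) = (2.4849 − 0.88078×4.1744)/0.11922 = -9.9971 → z₀ = 0.00004553 m
V₃ = V₁ · ln(z₃/z₀)/ln(z₁/z₀) = 9.9 × 15.6211/12.4820 = 12.3898 knots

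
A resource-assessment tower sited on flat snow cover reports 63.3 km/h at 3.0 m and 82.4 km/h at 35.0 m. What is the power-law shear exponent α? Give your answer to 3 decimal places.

Power law: V₂/V₁ = (z₂/z₁)^α ⇒ α = ln(V₂/V₁) / ln(z₂/z₁)
α = ln(82.4/63.3) / ln(35.0/3.0) = ln(1.3017) / ln(11.6667)
  = 0.26370 / 2.45674 = 0.10734

α ≈ 0.107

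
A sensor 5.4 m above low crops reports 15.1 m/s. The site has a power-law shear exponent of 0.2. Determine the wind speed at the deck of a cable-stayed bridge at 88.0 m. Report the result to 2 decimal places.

26.39 m/s

Power-law profile: V₂ = V₁ · (z₂/z₁)^α
V₂ = 15.1 × (88.0/5.4)^0.2 = 15.1 × (16.2963)^0.2
    = 15.1 × 1.7475 = 26.3873 m/s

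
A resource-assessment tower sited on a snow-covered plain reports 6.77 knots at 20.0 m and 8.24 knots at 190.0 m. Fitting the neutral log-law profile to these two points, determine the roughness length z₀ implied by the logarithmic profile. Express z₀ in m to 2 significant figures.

Log law: V(z) ∝ ln(z/z₀). With r = V₁/V₂ = 6.77/8.24 = 0.82160,
r · ln(z₂/z₀) = ln(z₁/z₀) ⇒ ln z₀ = (ln z₁ − r·ln z₂)/(1 − r)
ln z₀ = (2.99573 − 0.82160×5.24702) / 0.17840 = -7.3725
z₀ = exp(-7.3725) = 0.0006283 m

z₀ ≈ 0.00063 m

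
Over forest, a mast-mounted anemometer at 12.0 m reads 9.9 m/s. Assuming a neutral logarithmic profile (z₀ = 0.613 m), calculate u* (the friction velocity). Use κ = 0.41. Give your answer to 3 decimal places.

Log law: V(z) = (u*/κ) · ln(z/z₀) ⇒ u* = κ · V / ln(z/z₀)
u* = 0.41 × 9.9 / ln(12.0/0.613) = 0.41 × 9.9 / 2.9743
   = 4.0590 / 2.9743 = 1.3647 m/s

u* ≈ 1.365 m/s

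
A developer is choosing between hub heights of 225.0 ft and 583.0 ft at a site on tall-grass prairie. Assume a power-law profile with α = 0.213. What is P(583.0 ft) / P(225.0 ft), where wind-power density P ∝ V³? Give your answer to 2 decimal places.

Speed ratio: V_B/V_A = (z_B/z_A)^α = (583.0/225.0)^0.213 = (2.5911)^0.213 = 1.22482
Power-density ratio: P_B/P_A = (V_B/V_A)³ = (1.22482)³ = 1.83746

1.84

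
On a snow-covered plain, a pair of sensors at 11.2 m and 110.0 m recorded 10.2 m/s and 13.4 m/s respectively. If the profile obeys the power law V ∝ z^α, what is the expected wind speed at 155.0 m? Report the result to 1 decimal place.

First find α: α = ln(V₂/V₁)/ln(z₂/z₁) = ln(13.4/10.2)/ln(110.0/11.2) = 0.27287/2.28457 = 0.1194
Extrapolate from 110.0 m to 155.0 m: V₃ = 13.4 × (155.0/110.0)^0.1194 = 13.4 × 1.0418 = 13.9603 m/s

14.0 m/s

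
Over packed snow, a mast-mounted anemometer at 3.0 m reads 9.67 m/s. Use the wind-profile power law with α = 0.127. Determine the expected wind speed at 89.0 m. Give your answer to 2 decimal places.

14.87 m/s

Power-law profile: V₂ = V₁ · (z₂/z₁)^α
V₂ = 9.67 × (89.0/3.0)^0.127 = 9.67 × (29.6667)^0.127
    = 9.67 × 1.5381 = 14.8732 m/s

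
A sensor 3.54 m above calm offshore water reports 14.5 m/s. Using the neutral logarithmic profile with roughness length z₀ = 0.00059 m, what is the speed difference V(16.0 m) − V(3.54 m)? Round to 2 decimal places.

2.51 m/s

Log law: V₂ = V₁ · ln(z₂/z₀)/ln(z₁/z₀) = 14.5 × 10.2080/8.6995 = 17.0142 m/s
ΔV = 17.0142 − 14.5 = 2.5142 m/s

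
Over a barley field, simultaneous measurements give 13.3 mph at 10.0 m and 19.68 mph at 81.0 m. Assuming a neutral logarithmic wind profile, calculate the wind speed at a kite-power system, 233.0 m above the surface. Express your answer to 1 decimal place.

Log law: V ∝ ln(z/z₀). From the pair, with r = V₁/V₂ = 0.67581,
ln z₀ = (ln z₁ − r·ln z₂)/(1 − r) = (2.3026 − 0.67581×4.3944)/0.32419 = -2.0582 → z₀ = 0.1277 m
V₃ = V₁ · ln(z₃/z₀)/ln(z₁/z₀) = 13.3 × 7.5092/4.3608 = 22.9025 mph

22.9 mph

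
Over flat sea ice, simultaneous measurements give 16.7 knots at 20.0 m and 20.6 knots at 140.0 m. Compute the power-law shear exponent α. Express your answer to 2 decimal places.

Power law: V₂/V₁ = (z₂/z₁)^α ⇒ α = ln(V₂/V₁) / ln(z₂/z₁)
α = ln(20.6/16.7) / ln(140.0/20.0) = ln(1.2335) / ln(7.0000)
  = 0.20988 / 1.94591 = 0.10786

α ≈ 0.11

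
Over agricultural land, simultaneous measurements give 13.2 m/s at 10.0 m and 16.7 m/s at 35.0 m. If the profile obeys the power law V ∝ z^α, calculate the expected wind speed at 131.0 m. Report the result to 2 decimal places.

21.40 m/s

First find α: α = ln(V₂/V₁)/ln(z₂/z₁) = ln(16.7/13.2)/ln(35.0/10.0) = 0.23519/1.25276 = 0.1877
Extrapolate from 35.0 m to 131.0 m: V₃ = 16.7 × (131.0/35.0)^0.1877 = 16.7 × 1.2812 = 21.3958 m/s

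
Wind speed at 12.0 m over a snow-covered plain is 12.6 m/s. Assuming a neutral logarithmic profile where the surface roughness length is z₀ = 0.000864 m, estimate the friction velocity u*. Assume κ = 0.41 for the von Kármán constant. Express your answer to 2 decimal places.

u* ≈ 0.54 m/s

Log law: V(z) = (u*/κ) · ln(z/z₀) ⇒ u* = κ · V / ln(z/z₀)
u* = 0.41 × 12.6 / ln(12.0/0.000864) = 0.41 × 12.6 / 9.5388
   = 5.1660 / 9.5388 = 0.5416 m/s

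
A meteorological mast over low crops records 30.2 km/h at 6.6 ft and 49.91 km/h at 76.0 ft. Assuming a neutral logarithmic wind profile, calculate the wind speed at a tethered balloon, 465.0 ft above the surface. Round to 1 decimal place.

Log law: V ∝ ln(z/z₀). From the pair, with r = V₁/V₂ = 0.60509,
ln z₀ = (ln z₁ − r·ln z₂)/(1 − r) = (1.8871 − 0.60509×4.3307)/0.39491 = -1.8572 → z₀ = 0.1561 ft
V₃ = V₁ · ln(z₃/z₀)/ln(z₁/z₀) = 30.2 × 7.9992/3.7442 = 64.5195 km/h

64.5 km/h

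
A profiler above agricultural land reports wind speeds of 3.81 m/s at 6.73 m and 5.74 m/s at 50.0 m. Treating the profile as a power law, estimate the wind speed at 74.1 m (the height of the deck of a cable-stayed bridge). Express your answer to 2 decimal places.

6.22 m/s

First find α: α = ln(V₂/V₁)/ln(z₂/z₁) = ln(5.74/3.81)/ln(50.0/6.73) = 0.40983/2.00545 = 0.2044
Extrapolate from 50.0 m to 74.1 m: V₃ = 5.74 × (74.1/50.0)^0.2044 = 5.74 × 1.0837 = 6.2205 m/s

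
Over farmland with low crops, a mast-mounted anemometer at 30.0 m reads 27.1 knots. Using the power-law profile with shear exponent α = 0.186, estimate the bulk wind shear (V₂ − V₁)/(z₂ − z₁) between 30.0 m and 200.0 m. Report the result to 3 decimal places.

Power law: V₂ = V₁ · (z₂/z₁)^α = 27.1 × (6.6667)^0.186 = 38.5670 knots
ΔV/Δz = (38.5670 − 27.1)/(200.0 − 30.0) = 11.4670/170.0000 = 0.06745 knots/m

0.067 knots/m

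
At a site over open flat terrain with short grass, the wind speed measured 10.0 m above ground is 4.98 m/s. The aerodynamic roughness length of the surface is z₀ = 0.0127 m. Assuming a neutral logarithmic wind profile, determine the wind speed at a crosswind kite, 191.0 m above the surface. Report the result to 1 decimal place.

Log law: V(z) ∝ ln(z/z₀), so V₂/V₁ = ln(z₂/z₀) / ln(z₁/z₀).
ln(191.0/0.0127) = 9.6184, ln(10.0/0.0127) = 6.6687
V₂ = 4.98 × 9.6184/6.6687 = 4.98 × 1.4423 = 7.1827 m/s

7.2 m/s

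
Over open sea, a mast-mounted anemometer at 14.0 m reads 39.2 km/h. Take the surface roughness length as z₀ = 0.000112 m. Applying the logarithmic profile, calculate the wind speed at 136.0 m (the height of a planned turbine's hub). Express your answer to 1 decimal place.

Log law: V(z) ∝ ln(z/z₀), so V₂/V₁ = ln(z₂/z₀) / ln(z₁/z₀).
ln(136.0/0.000112) = 14.0097, ln(14.0/0.000112) = 11.7361
V₂ = 39.2 × 14.0097/11.7361 = 39.2 × 1.1937 = 46.7941 km/h

46.8 km/h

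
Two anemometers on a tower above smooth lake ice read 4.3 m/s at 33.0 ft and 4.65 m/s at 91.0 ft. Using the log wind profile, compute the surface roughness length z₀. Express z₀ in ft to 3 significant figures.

z₀ ≈ 0.000128 ft

Log law: V(z) ∝ ln(z/z₀). With r = V₁/V₂ = 4.3/4.65 = 0.92473,
r · ln(z₂/z₀) = ln(z₁/z₀) ⇒ ln z₀ = (ln z₁ − r·ln z₂)/(1 − r)
ln z₀ = (3.49651 − 0.92473×4.51086) / 0.07527 = -8.9655
z₀ = exp(-8.9655) = 0.0001277 ft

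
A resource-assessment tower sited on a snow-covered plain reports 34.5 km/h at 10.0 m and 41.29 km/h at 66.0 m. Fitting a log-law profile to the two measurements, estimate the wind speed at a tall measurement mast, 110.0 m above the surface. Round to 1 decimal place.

Log law: V ∝ ln(z/z₀). From the pair, with r = V₁/V₂ = 0.83555,
ln z₀ = (ln z₁ − r·ln z₂)/(1 − r) = (2.3026 − 0.83555×4.1897)/0.16445 = -7.2856 → z₀ = 0.0006853 m
V₃ = V₁ · ln(z₃/z₀)/ln(z₁/z₀) = 34.5 × 11.9861/9.5882 = 43.1280 km/h

43.1 km/h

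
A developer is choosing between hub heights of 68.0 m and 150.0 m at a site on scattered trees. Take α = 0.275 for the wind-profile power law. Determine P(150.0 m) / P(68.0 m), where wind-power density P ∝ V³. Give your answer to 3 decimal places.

1.921

Speed ratio: V_B/V_A = (z_B/z_A)^α = (150.0/68.0)^0.275 = (2.2059)^0.275 = 1.24304
Power-density ratio: P_B/P_A = (V_B/V_A)³ = (1.24304)³ = 1.92068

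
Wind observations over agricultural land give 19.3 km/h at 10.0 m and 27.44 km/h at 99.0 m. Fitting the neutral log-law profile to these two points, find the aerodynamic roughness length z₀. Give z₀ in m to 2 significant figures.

z₀ ≈ 0.044 m

Log law: V(z) ∝ ln(z/z₀). With r = V₁/V₂ = 19.3/27.44 = 0.70335,
r · ln(z₂/z₀) = ln(z₁/z₀) ⇒ ln z₀ = (ln z₁ − r·ln z₂)/(1 − r)
ln z₀ = (2.30259 − 0.70335×4.59512) / 0.29665 = -3.1330
z₀ = exp(-3.1330) = 0.04359 m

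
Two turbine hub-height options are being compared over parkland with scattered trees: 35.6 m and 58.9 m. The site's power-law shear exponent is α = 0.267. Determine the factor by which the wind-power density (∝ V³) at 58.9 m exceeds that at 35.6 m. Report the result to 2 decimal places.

1.50

Speed ratio: V_B/V_A = (z_B/z_A)^α = (58.9/35.6)^0.267 = (1.6545)^0.267 = 1.14389
Power-density ratio: P_B/P_A = (V_B/V_A)³ = (1.14389)³ = 1.49676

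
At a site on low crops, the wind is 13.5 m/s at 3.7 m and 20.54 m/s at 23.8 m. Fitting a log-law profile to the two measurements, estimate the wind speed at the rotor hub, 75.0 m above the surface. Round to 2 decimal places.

24.88 m/s

Log law: V ∝ ln(z/z₀). From the pair, with r = V₁/V₂ = 0.65725,
ln z₀ = (ln z₁ − r·ln z₂)/(1 − r) = (1.3083 − 0.65725×3.1697)/0.34275 = -2.2610 → z₀ = 0.1042 m
V₃ = V₁ · ln(z₃/z₀)/ln(z₁/z₀) = 13.5 × 6.5785/3.5694 = 24.8812 m/s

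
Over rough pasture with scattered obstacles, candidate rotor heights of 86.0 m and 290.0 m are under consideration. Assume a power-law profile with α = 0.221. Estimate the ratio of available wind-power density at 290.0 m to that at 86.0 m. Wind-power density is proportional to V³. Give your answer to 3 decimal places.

Speed ratio: V_B/V_A = (z_B/z_A)^α = (290.0/86.0)^0.221 = (3.3721)^0.221 = 1.30817
Power-density ratio: P_B/P_A = (V_B/V_A)³ = (1.30817)³ = 2.23871

2.239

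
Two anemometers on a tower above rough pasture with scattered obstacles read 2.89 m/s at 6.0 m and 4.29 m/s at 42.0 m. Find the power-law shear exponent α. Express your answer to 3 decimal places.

Power law: V₂/V₁ = (z₂/z₁)^α ⇒ α = ln(V₂/V₁) / ln(z₂/z₁)
α = ln(4.29/2.89) / ln(42.0/6.0) = ln(1.4844) / ln(7.0000)
  = 0.39503 / 1.94591 = 0.20301

α ≈ 0.203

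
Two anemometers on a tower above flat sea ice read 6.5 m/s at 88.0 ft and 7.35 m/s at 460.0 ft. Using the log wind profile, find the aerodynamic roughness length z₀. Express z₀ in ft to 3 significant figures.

z₀ ≈ 0.000283 ft

Log law: V(z) ∝ ln(z/z₀). With r = V₁/V₂ = 6.5/7.35 = 0.88435,
r · ln(z₂/z₀) = ln(z₁/z₀) ⇒ ln z₀ = (ln z₁ − r·ln z₂)/(1 − r)
ln z₀ = (4.47734 − 0.88435×6.13123) / 0.11565 = -8.1701
z₀ = exp(-8.1701) = 0.0002830 ft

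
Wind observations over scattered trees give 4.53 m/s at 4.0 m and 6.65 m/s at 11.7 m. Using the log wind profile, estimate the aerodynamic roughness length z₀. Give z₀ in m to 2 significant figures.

Log law: V(z) ∝ ln(z/z₀). With r = V₁/V₂ = 4.53/6.65 = 0.68120,
r · ln(z₂/z₀) = ln(z₁/z₀) ⇒ ln z₀ = (ln z₁ − r·ln z₂)/(1 − r)
ln z₀ = (1.38629 − 0.68120×2.45959) / 0.31880 = -0.9071
z₀ = exp(-0.9071) = 0.4037 m

z₀ ≈ 0.40 m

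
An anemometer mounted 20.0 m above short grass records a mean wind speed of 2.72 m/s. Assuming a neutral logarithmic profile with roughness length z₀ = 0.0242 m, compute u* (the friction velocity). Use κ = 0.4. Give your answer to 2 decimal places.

Log law: V(z) = (u*/κ) · ln(z/z₀) ⇒ u* = κ · V / ln(z/z₀)
u* = 0.4 × 2.72 / ln(20.0/0.0242) = 0.4 × 2.72 / 6.7171
   = 1.0880 / 6.7171 = 0.1620 m/s

u* ≈ 0.16 m/s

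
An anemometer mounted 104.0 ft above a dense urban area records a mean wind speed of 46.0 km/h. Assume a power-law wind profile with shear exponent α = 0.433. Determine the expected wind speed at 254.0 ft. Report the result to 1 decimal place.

67.7 km/h

Power-law profile: V₂ = V₁ · (z₂/z₁)^α
V₂ = 46.0 × (254.0/104.0)^0.433 = 46.0 × (2.4423)^0.433
    = 46.0 × 1.4720 = 67.7135 km/h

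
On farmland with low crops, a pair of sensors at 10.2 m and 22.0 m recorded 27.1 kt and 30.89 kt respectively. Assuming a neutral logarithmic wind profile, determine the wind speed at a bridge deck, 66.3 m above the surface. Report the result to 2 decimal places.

36.33 kt

Log law: V ∝ ln(z/z₀). From the pair, with r = V₁/V₂ = 0.87731,
ln z₀ = (ln z₁ − r·ln z₂)/(1 − r) = (2.3224 − 0.87731×3.0910)/0.12269 = -3.1738 → z₀ = 0.04184 m
V₃ = V₁ · ln(z₃/z₀)/ln(z₁/z₀) = 27.1 × 7.3680/5.4962 = 36.3293 kt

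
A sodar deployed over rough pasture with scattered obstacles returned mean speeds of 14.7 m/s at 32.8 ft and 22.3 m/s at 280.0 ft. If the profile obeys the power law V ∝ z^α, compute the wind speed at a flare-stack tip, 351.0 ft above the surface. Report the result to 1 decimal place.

23.3 m/s

First find α: α = ln(V₂/V₁)/ln(z₂/z₁) = ln(22.3/14.7)/ln(280.0/32.8) = 0.41674/2.14436 = 0.1943
Extrapolate from 280.0 ft to 351.0 ft: V₃ = 22.3 × (351.0/280.0)^0.1943 = 22.3 × 1.0449 = 23.3013 m/s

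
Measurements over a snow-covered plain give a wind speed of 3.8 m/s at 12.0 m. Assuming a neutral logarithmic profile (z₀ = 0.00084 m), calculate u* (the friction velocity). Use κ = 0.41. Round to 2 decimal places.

u* ≈ 0.16 m/s

Log law: V(z) = (u*/κ) · ln(z/z₀) ⇒ u* = κ · V / ln(z/z₀)
u* = 0.41 × 3.8 / ln(12.0/0.00084) = 0.41 × 3.8 / 9.5670
   = 1.5580 / 9.5670 = 0.1629 m/s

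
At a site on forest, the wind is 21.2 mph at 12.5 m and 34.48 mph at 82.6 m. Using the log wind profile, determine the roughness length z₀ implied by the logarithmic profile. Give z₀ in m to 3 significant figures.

z₀ ≈ 0.613 m

Log law: V(z) ∝ ln(z/z₀). With r = V₁/V₂ = 21.2/34.48 = 0.61485,
r · ln(z₂/z₀) = ln(z₁/z₀) ⇒ ln z₀ = (ln z₁ − r·ln z₂)/(1 − r)
ln z₀ = (2.52573 − 0.61485×4.41401) / 0.38515 = -0.4887
z₀ = exp(-0.4887) = 0.6134 m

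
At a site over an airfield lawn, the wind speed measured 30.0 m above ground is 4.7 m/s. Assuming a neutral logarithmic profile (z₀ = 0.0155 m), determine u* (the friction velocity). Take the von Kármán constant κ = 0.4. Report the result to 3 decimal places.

u* ≈ 0.248 m/s

Log law: V(z) = (u*/κ) · ln(z/z₀) ⇒ u* = κ · V / ln(z/z₀)
u* = 0.4 × 4.7 / ln(30.0/0.0155) = 0.4 × 4.7 / 7.5681
   = 1.8800 / 7.5681 = 0.2484 m/s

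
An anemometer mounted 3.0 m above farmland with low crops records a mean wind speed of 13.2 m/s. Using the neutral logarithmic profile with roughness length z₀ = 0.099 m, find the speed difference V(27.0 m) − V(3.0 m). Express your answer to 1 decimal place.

Log law: V₂ = V₁ · ln(z₂/z₀)/ln(z₁/z₀) = 13.2 × 5.6085/3.4112 = 21.7023 m/s
ΔV = 21.7023 − 13.2 = 8.5023 m/s

8.5 m/s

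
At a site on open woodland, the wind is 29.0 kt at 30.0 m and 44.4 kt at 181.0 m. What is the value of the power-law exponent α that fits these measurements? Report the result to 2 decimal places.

Power law: V₂/V₁ = (z₂/z₁)^α ⇒ α = ln(V₂/V₁) / ln(z₂/z₁)
α = ln(44.4/29.0) / ln(181.0/30.0) = ln(1.5310) / ln(6.0333)
  = 0.42594 / 1.79730 = 0.23699

α ≈ 0.24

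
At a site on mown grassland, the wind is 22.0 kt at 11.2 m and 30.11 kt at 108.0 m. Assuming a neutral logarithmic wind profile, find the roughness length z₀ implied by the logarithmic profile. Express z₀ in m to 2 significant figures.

Log law: V(z) ∝ ln(z/z₀). With r = V₁/V₂ = 22.0/30.11 = 0.73065,
r · ln(z₂/z₀) = ln(z₁/z₀) ⇒ ln z₀ = (ln z₁ − r·ln z₂)/(1 − r)
ln z₀ = (2.41591 − 0.73065×4.68213) / 0.26935 = -3.7317
z₀ = exp(-3.7317) = 0.02395 m

z₀ ≈ 0.024 m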